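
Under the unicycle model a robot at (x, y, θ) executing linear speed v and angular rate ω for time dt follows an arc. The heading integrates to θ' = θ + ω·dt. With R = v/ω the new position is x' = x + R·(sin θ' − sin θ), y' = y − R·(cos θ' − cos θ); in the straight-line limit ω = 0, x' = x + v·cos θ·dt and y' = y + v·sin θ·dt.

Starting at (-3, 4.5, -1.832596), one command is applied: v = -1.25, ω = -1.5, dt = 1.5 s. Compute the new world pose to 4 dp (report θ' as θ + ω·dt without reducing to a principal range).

(-1.5216, 4.7751, -4.0826)

θ' = -1.8326 + -1.5·1.5 = -4.0826
R = v/ω = -1.25/-1.5 = 0.8333
x' = -3 + 0.8333·(sin -4.0826 − sin -1.8326) = -1.5216
y' = 4.5 − 0.8333·(cos -4.0826 − cos -1.8326) = 4.7751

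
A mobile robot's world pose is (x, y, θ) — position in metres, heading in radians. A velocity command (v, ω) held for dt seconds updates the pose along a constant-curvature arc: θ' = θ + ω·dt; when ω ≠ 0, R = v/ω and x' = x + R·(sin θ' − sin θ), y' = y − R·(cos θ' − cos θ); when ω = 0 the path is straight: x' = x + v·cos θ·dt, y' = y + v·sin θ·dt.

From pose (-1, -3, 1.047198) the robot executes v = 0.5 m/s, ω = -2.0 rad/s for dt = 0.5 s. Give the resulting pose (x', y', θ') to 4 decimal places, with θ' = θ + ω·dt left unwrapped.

θ' = 1.0472 + -2.0·0.5 = 0.0472
R = v/ω = 0.5/-2.0 = -0.2500
x' = -1 + -0.2500·(sin 0.0472 − sin 1.0472) = -0.7953
y' = -3 − -0.2500·(cos 0.0472 − cos 1.0472) = -2.8753

(-0.7953, -2.8753, 0.0472)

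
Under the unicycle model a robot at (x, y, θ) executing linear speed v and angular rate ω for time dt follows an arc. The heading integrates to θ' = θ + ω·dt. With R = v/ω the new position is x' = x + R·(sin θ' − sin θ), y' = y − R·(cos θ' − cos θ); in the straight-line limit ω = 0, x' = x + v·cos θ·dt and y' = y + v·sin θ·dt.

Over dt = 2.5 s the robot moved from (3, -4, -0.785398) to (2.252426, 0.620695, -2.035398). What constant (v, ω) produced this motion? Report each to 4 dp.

v = -2.0000, ω = -0.5000

Δθ = -2.035398 − -0.785398 = -1.250000
ω = Δθ/dt = -1.250000/2.5 = -0.5000
R = −Δy/(cos θ' − cos θ) = 4.0000
v = R·ω = 4.0000·-0.5000 = -2.0000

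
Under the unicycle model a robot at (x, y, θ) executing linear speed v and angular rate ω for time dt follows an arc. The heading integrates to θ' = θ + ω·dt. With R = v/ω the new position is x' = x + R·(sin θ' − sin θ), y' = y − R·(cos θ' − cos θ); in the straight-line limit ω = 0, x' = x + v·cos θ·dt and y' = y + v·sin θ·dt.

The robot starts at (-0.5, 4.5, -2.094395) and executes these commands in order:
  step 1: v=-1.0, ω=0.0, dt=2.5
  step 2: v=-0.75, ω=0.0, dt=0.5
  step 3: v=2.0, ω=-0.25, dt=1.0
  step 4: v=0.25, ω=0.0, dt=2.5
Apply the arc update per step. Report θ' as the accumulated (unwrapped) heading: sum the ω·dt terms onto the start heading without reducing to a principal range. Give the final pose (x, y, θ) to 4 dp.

step 1: θ'=-2.0944 (straight) → pose (0.7500, 6.6651, -2.0944)
step 2: θ'=-2.0944 (straight) → pose (0.9375, 6.9898, -2.0944)
step 3: θ'=-2.3444 (R=-8.0000) → pose (-0.2675, 5.4001, -2.3444)
step 4: θ'=-2.3444 (straight) → pose (-0.7042, 4.9530, -2.3444)

(-0.7042, 4.9530, -2.3444)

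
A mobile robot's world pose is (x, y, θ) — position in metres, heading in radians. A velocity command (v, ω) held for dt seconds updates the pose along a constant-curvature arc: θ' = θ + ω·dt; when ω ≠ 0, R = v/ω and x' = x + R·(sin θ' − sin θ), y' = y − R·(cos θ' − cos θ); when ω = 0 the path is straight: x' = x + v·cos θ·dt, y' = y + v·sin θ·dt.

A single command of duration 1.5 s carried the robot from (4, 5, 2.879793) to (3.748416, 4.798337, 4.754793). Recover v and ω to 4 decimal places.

v = 0.2500, ω = 1.2500

Δθ = 4.754793 − 2.879793 = 1.875000
ω = Δθ/dt = 1.875000/1.5 = 1.2500
R = Δx/(sin θ' − sin θ) = 0.2000
v = R·ω = 0.2000·1.2500 = 0.2500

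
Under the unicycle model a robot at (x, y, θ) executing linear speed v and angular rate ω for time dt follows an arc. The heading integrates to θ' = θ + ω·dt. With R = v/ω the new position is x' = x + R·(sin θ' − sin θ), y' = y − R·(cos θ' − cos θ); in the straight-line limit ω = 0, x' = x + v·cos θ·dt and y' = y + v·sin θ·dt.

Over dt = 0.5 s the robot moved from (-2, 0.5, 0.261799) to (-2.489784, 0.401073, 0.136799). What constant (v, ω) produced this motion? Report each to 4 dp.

Δθ = 0.136799 − 0.261799 = -0.125000
ω = Δθ/dt = -0.125000/0.5 = -0.2500
R = Δx/(sin θ' − sin θ) = 4.0000
v = R·ω = 4.0000·-0.2500 = -1.0000

v = -1.0000, ω = -0.2500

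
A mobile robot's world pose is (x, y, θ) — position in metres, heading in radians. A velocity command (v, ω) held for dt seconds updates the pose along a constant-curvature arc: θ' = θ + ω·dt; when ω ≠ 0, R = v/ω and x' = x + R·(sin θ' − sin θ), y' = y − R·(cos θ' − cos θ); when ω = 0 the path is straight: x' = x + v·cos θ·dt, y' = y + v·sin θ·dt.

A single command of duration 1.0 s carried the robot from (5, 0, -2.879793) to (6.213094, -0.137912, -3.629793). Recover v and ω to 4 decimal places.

Δθ = -3.629793 − -2.879793 = -0.750000
ω = Δθ/dt = -0.750000/1.0 = -0.7500
R = Δx/(sin θ' − sin θ) = 1.6667
v = R·ω = 1.6667·-0.7500 = -1.2500

v = -1.2500, ω = -0.7500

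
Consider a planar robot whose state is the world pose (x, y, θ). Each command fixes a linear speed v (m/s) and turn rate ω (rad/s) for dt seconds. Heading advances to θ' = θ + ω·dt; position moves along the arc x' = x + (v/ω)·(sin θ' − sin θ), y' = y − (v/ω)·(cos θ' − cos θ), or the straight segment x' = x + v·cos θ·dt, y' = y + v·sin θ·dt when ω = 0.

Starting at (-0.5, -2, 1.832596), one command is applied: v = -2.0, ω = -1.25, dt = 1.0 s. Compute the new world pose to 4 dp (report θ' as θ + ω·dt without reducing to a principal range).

(-1.1652, -3.7502, 0.5826)

θ' = 1.8326 + -1.25·1.0 = 0.5826
R = v/ω = -2.0/-1.25 = 1.6000
x' = -0.5 + 1.6000·(sin 0.5826 − sin 1.8326) = -1.1652
y' = -2 − 1.6000·(cos 0.5826 − cos 1.8326) = -3.7502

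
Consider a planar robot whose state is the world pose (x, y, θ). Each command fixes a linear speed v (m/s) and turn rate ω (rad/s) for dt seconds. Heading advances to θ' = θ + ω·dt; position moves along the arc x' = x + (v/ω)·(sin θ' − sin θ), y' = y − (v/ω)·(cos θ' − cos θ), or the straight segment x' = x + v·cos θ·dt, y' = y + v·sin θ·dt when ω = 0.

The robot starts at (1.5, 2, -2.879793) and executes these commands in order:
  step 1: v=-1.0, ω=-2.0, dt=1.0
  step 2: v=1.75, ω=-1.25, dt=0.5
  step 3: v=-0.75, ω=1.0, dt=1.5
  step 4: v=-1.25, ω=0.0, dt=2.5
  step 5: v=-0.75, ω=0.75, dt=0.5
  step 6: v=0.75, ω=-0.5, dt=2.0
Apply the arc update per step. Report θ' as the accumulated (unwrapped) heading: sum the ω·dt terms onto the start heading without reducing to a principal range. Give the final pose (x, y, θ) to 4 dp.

step 1: θ'=-4.8798 (R=0.5000) → pose (2.1224, 1.4337, -4.8798)
step 2: θ'=-5.5048 (R=-1.4000) → pose (2.5199, 2.1973, -5.5048)
step 3: θ'=-4.0048 (R=-0.7500) → pose (2.4765, 1.1758, -4.0048)
step 4: θ'=-4.0048 (straight) → pose (4.5078, -1.1990, -4.0048)
step 5: θ'=-3.6298 (R=-1.0000) → pose (4.7987, -1.4322, -3.6298)
step 6: θ'=-4.6298 (R=-1.5000) → pose (4.0074, -0.2312, -4.6298)

(4.0074, -0.2312, -4.6298)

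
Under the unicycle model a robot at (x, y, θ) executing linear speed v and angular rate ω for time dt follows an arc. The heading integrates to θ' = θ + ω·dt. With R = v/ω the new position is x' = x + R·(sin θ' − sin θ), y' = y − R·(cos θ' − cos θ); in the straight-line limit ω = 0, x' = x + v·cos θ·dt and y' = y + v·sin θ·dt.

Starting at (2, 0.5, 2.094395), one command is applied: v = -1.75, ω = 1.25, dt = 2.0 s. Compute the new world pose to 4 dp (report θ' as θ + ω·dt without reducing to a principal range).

θ' = 2.0944 + 1.25·2.0 = 4.5944
R = v/ω = -1.75/1.25 = -1.4000
x' = 2 + -1.4000·(sin 4.5944 − sin 2.0944) = 4.6027
y' = 0.5 − -1.4000·(cos 4.5944 − cos 2.0944) = 1.0352

(4.6027, 1.0352, 4.5944)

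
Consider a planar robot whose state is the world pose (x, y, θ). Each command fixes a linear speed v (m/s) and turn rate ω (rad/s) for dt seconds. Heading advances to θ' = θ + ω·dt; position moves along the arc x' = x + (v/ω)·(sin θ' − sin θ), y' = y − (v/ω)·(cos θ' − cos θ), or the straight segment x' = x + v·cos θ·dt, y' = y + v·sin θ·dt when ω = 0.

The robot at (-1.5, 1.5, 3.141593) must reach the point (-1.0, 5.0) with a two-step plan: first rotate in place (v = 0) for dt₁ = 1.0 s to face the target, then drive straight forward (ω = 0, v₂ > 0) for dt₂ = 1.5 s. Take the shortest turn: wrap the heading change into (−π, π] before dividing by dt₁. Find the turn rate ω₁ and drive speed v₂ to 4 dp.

heading to target = atan2(5−1.5, -1−-1.5) = 1.4289
Δθ = wrap(1.4289 − 3.1416) = -1.7127; ω₁ = Δθ/dt₁ = -1.7127
distance = √((-1−-1.5)² + (5−1.5)²) = 3.5355; v₂ = distance/dt₂ = 2.3570

ω₁ = -1.7127, v₂ = 2.3570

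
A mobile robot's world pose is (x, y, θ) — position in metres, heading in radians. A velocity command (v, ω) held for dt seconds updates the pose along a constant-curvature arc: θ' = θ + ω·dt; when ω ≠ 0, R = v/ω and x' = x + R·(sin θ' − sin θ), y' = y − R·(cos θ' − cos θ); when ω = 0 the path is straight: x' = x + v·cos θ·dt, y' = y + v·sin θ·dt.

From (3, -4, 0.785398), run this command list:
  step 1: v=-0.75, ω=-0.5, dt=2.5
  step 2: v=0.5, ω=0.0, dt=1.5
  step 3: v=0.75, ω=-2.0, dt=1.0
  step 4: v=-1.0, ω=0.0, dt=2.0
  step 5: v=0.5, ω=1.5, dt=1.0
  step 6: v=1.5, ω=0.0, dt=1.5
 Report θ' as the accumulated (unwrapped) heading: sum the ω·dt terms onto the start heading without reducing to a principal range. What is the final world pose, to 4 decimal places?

step 1: θ'=-0.4646 (R=1.5000) → pose (1.2672, -4.2803, -0.4646)
step 2: θ'=-0.4646 (straight) → pose (1.9377, -4.6164, -0.4646)
step 3: θ'=-2.4646 (R=-0.3750) → pose (2.0046, -5.2439, -2.4646)
step 4: θ'=-2.4646 (straight) → pose (3.5636, -3.9910, -2.4646)
step 5: θ'=-0.9646 (R=0.3333) → pose (3.4984, -4.4408, -0.9646)
step 6: θ'=-0.9646 (straight) → pose (4.7804, -6.2899, -0.9646)

(4.7804, -6.2899, -0.9646)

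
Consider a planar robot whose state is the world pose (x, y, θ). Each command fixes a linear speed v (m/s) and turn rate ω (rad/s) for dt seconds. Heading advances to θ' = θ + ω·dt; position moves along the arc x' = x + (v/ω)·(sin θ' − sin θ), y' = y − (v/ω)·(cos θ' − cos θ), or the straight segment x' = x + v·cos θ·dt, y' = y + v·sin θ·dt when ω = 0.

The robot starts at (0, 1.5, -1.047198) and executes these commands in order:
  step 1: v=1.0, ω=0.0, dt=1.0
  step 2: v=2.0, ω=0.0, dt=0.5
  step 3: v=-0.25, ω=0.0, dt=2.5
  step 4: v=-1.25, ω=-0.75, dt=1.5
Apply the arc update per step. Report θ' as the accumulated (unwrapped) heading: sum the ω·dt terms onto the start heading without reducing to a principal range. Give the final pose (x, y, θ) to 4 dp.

step 1: θ'=-1.0472 (straight) → pose (0.5000, 0.6340, -1.0472)
step 2: θ'=-1.0472 (straight) → pose (1.0000, -0.2321, -1.0472)
step 3: θ'=-1.0472 (straight) → pose (0.6875, 0.3092, -1.0472)
step 4: θ'=-2.1722 (R=1.6667) → pose (0.7566, 2.0855, -2.1722)

(0.7566, 2.0855, -2.1722)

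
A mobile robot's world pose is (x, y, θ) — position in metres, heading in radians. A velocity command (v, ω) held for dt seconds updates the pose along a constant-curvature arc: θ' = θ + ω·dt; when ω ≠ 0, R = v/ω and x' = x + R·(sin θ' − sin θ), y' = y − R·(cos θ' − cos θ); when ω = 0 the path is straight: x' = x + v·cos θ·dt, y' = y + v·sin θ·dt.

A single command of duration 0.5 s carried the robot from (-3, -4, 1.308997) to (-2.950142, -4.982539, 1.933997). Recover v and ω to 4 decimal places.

v = -2.0000, ω = 1.2500

Δθ = 1.933997 − 1.308997 = 0.625000
ω = Δθ/dt = 0.625000/0.5 = 1.2500
R = −Δy/(cos θ' − cos θ) = -1.6000
v = R·ω = -1.6000·1.2500 = -2.0000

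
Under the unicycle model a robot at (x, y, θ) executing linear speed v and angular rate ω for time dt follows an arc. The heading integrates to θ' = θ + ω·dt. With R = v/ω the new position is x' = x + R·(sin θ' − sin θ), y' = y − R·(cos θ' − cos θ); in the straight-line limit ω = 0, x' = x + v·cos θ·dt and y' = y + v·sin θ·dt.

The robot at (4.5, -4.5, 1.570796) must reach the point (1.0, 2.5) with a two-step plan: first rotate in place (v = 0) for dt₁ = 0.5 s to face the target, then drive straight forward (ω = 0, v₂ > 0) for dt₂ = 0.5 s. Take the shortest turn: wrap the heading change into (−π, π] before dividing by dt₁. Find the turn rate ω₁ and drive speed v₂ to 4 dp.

heading to target = atan2(2.5−-4.5, 1−4.5) = 2.0344
Δθ = wrap(2.0344 − 1.5708) = 0.4636; ω₁ = Δθ/dt₁ = 0.9273
distance = √((1−4.5)² + (2.5−-4.5)²) = 7.8262; v₂ = distance/dt₂ = 15.6525

ω₁ = 0.9273, v₂ = 15.6525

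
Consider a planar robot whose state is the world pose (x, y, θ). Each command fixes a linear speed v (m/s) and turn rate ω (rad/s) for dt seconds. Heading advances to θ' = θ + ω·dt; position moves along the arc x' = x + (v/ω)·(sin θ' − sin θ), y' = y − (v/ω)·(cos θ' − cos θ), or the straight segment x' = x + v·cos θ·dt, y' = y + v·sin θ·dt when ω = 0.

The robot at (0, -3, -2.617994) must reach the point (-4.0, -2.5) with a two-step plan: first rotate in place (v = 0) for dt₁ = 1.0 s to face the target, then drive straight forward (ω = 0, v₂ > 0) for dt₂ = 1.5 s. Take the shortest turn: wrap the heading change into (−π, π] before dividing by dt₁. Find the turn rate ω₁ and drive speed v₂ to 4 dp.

heading to target = atan2(-2.5−-3, -4−0) = 3.0172
Δθ = wrap(3.0172 − -2.6180) = -0.6480; ω₁ = Δθ/dt₁ = -0.6480
distance = √((-4−0)² + (-2.5−-3)²) = 4.0311; v₂ = distance/dt₂ = 2.6874

ω₁ = -0.6480, v₂ = 2.6874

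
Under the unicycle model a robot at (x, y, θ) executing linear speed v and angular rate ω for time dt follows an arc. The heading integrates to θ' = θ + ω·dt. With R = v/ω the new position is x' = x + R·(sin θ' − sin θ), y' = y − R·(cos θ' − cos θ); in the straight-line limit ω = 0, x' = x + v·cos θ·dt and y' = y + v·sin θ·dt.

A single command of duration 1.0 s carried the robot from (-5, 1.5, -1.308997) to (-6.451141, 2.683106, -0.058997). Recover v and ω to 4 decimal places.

Δθ = -0.058997 − -1.308997 = 1.250000
ω = Δθ/dt = 1.250000/1.0 = 1.2500
R = Δx/(sin θ' − sin θ) = -1.6000
v = R·ω = -1.6000·1.2500 = -2.0000

v = -2.0000, ω = 1.2500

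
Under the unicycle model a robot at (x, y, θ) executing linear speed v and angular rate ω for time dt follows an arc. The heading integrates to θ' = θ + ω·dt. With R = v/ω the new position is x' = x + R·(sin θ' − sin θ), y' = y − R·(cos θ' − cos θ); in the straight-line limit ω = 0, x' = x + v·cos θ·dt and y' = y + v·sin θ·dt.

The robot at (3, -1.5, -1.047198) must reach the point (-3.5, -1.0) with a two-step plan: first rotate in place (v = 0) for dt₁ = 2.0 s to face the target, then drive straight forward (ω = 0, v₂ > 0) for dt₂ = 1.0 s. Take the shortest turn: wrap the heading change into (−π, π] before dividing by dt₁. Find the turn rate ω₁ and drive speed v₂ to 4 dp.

heading to target = atan2(-1−-1.5, -3.5−3) = 3.0648
Δθ = wrap(3.0648 − -1.0472) = -2.1712; ω₁ = Δθ/dt₁ = -1.0856
distance = √((-3.5−3)² + (-1−-1.5)²) = 6.5192; v₂ = distance/dt₂ = 6.5192

ω₁ = -1.0856, v₂ = 6.5192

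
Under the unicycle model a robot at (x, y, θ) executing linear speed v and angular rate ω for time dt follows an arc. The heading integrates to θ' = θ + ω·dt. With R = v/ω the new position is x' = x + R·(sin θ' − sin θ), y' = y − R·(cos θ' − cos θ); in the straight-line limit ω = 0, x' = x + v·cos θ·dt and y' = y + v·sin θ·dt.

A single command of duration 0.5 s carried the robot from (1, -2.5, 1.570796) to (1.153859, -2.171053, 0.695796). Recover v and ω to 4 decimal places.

v = 0.7500, ω = -1.7500

Δθ = 0.695796 − 1.570796 = -0.875000
ω = Δθ/dt = -0.875000/0.5 = -1.7500
R = −Δy/(cos θ' − cos θ) = -0.4286
v = R·ω = -0.4286·-1.7500 = 0.7500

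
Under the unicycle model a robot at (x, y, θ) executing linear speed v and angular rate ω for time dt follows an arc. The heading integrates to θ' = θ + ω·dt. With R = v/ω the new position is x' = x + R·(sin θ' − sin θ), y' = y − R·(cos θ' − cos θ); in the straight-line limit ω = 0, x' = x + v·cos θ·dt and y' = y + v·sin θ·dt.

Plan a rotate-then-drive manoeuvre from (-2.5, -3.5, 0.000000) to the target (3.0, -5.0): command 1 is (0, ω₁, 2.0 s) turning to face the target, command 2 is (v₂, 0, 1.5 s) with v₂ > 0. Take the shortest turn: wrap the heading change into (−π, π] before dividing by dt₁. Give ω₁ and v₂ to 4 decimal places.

heading to target = atan2(-5−-3.5, 3−-2.5) = -0.2663
Δθ = wrap(-0.2663 − 0.0000) = -0.2663; ω₁ = Δθ/dt₁ = -0.1331
distance = √((3−-2.5)² + (-5−-3.5)²) = 5.7009; v₂ = distance/dt₂ = 3.8006

ω₁ = -0.1331, v₂ = 3.8006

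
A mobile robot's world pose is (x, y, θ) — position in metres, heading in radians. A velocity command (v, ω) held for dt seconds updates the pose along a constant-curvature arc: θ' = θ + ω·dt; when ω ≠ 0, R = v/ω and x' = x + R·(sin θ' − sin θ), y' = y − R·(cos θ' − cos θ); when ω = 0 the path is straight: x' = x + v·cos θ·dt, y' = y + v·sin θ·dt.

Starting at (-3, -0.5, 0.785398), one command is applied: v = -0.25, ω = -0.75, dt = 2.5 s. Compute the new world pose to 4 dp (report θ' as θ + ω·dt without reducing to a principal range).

θ' = 0.7854 + -0.75·2.5 = -1.0896
R = v/ω = -0.25/-0.75 = 0.3333
x' = -3 + 0.3333·(sin -1.0896 − sin 0.7854) = -3.5312
y' = -0.5 − 0.3333·(cos -1.0896 − cos 0.7854) = -0.4186

(-3.5312, -0.4186, -1.0896)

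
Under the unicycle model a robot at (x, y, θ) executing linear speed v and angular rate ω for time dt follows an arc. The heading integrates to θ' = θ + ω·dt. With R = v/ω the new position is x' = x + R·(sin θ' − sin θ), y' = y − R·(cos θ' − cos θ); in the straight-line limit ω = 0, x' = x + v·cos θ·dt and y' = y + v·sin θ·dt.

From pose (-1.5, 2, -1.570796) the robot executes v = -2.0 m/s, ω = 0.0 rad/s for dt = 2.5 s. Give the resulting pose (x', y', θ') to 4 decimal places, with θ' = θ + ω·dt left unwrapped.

θ' = -1.5708 + 0.0·2.5 = -1.5708
ω = 0 → straight: x' = -1.5 + -2.0·cos(-1.5708)·2.5 = -1.5000
y' = 2 + -2.0·sin(-1.5708)·2.5 = 7.0000

(-1.5000, 7.0000, -1.5708)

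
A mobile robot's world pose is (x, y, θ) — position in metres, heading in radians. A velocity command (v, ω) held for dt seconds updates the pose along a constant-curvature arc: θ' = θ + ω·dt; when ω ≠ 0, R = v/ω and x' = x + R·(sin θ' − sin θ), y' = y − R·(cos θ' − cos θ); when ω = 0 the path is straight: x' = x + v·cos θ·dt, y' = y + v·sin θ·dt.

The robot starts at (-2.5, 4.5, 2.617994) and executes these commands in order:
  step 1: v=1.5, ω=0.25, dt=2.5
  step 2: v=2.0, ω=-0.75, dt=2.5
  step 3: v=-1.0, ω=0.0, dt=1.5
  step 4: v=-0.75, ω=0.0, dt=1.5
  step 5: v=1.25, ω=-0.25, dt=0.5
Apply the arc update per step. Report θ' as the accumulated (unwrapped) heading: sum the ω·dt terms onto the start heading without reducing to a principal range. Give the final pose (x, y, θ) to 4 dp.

step 1: θ'=3.2430 (R=6.0000) → pose (-6.1074, 5.2730, 3.2430)
step 2: θ'=1.3680 (R=-2.6667) → pose (-8.9893, 8.4631, 1.3680)
step 3: θ'=1.3680 (straight) → pose (-9.2914, 6.9938, 1.3680)
step 4: θ'=1.3680 (straight) → pose (-9.5180, 5.8919, 1.3680)
step 5: θ'=1.2430 (R=-5.0000) → pose (-9.3543, 6.4946, 1.2430)

(-9.3543, 6.4946, 1.2430)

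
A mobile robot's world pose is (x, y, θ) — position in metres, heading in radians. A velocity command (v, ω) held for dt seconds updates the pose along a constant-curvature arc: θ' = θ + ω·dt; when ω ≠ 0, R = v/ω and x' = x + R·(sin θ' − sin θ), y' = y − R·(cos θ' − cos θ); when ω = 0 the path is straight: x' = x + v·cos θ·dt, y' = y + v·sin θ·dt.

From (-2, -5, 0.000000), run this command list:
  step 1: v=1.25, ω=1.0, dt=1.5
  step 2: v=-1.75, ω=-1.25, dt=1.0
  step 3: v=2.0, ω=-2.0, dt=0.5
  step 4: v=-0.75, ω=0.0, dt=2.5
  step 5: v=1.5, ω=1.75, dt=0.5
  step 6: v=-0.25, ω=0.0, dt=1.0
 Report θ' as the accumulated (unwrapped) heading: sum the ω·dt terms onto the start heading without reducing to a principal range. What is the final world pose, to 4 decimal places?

step 1: θ'=1.5000 (R=1.2500) → pose (-0.7531, -3.8384, 1.5000)
step 2: θ'=0.2500 (R=1.4000) → pose (-1.8033, -5.0959, 0.2500)
step 3: θ'=-0.7500 (R=-1.0000) → pose (-0.8742, -5.3331, -0.7500)
step 4: θ'=-0.7500 (straight) → pose (-2.2461, -4.0550, -0.7500)
step 5: θ'=0.1250 (R=0.8571) → pose (-1.5550, -4.2783, 0.1250)
step 6: θ'=0.1250 (straight) → pose (-1.8031, -4.3095, 0.1250)

(-1.8031, -4.3095, 0.1250)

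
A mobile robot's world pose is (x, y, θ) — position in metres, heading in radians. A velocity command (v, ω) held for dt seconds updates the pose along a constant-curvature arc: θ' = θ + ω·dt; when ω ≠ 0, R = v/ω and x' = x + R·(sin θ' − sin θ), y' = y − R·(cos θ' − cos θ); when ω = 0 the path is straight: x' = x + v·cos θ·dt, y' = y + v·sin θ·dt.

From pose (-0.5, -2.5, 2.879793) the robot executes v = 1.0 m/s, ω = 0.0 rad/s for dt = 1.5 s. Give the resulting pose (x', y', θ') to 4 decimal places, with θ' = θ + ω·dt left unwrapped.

θ' = 2.8798 + 0.0·1.5 = 2.8798
ω = 0 → straight: x' = -0.5 + 1.0·cos(2.8798)·1.5 = -1.9489
y' = -2.5 + 1.0·sin(2.8798)·1.5 = -2.1118

(-1.9489, -2.1118, 2.8798)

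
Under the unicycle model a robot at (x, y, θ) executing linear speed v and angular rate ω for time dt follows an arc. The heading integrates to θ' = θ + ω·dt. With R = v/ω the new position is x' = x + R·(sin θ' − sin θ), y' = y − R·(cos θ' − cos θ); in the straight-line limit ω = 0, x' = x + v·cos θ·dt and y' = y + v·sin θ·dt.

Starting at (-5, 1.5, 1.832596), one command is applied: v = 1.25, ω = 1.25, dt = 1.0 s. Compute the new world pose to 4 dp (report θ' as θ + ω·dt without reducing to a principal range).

(-5.9070, 2.2394, 3.0826)

θ' = 1.8326 + 1.25·1.0 = 3.0826
R = v/ω = 1.25/1.25 = 1.0000
x' = -5 + 1.0000·(sin 3.0826 − sin 1.8326) = -5.9070
y' = 1.5 − 1.0000·(cos 3.0826 − cos 1.8326) = 2.2394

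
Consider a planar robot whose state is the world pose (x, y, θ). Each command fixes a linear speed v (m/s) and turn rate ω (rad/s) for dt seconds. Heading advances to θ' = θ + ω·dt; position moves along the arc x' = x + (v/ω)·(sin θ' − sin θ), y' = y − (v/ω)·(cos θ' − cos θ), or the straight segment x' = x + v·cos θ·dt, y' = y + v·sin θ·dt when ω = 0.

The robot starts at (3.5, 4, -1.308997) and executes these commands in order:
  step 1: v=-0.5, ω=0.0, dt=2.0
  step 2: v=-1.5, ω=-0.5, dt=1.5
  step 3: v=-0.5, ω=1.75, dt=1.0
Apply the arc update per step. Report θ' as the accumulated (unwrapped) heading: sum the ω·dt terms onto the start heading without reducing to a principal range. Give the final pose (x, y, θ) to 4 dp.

(3.3240, 7.5557, -0.3090)

step 1: θ'=-1.3090 (straight) → pose (3.2412, 4.9659, -1.3090)
step 2: θ'=-2.0590 (R=3.0000) → pose (3.4894, 7.1495, -2.0590)
step 3: θ'=-0.3090 (R=-0.2857) → pose (3.3240, 7.5557, -0.3090)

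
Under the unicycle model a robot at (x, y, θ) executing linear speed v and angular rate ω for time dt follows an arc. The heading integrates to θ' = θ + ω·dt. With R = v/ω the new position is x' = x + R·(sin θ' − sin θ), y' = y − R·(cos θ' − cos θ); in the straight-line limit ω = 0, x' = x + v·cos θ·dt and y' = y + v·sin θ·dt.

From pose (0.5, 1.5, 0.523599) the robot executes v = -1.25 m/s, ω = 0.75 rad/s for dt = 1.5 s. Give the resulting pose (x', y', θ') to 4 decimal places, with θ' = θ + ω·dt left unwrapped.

(-0.3283, -0.0729, 1.6486)

θ' = 0.5236 + 0.75·1.5 = 1.6486
R = v/ω = -1.25/0.75 = -1.6667
x' = 0.5 + -1.6667·(sin 1.6486 − sin 0.5236) = -0.3283
y' = 1.5 − -1.6667·(cos 1.6486 − cos 0.5236) = -0.0729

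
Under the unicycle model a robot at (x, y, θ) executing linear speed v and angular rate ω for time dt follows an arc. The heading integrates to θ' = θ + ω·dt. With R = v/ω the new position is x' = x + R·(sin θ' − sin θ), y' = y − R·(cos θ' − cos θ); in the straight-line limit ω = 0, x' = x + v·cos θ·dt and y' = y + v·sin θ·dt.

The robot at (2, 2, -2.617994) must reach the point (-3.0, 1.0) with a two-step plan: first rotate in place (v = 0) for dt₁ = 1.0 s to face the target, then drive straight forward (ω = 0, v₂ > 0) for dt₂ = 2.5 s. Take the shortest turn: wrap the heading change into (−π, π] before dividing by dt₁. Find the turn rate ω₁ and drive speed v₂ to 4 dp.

ω₁ = -0.3262, v₂ = 2.0396

heading to target = atan2(1−2, -3−2) = -2.9442
Δθ = wrap(-2.9442 − -2.6180) = -0.3262; ω₁ = Δθ/dt₁ = -0.3262
distance = √((-3−2)² + (1−2)²) = 5.0990; v₂ = distance/dt₂ = 2.0396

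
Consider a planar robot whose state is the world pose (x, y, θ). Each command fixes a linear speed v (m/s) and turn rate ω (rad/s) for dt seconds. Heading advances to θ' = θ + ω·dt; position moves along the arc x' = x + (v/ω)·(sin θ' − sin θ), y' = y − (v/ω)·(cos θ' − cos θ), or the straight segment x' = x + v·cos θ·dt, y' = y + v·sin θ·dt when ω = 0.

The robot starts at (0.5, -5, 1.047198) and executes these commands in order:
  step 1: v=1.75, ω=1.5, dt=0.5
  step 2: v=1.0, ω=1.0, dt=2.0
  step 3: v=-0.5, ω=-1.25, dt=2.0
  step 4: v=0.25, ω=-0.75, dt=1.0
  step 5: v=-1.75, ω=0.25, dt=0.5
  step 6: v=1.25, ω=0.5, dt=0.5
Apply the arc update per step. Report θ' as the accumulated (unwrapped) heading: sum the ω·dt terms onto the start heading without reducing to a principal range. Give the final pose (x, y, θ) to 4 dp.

(-0.4624, -3.8719, 0.9222)

step 1: θ'=1.7972 (R=1.1667) → pose (0.6265, -4.1548, 1.7972)
step 2: θ'=3.7972 (R=1.0000) → pose (-0.9576, -3.5866, 3.7972)
step 3: θ'=1.2972 (R=0.4000) → pose (-0.3286, -4.0117, 1.2972)
step 4: θ'=0.5472 (R=-0.3333) → pose (-0.1811, -3.8171, 0.5472)
step 5: θ'=0.6722 (R=-7.0000) → pose (-0.8980, -4.3178, 0.6722)
step 6: θ'=0.9222 (R=2.5000) → pose (-0.4624, -3.8719, 0.9222)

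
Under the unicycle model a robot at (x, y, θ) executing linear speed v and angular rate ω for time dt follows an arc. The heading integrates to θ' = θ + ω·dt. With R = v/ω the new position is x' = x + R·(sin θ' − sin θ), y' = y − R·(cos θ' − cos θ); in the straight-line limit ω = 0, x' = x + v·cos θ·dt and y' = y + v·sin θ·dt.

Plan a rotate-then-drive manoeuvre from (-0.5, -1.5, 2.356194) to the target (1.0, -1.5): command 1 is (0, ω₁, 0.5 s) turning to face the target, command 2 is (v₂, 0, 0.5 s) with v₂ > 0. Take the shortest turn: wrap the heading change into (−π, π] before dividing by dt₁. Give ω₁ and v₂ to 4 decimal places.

ω₁ = -4.7124, v₂ = 3.0000

heading to target = atan2(-1.5−-1.5, 1−-0.5) = 0.0000
Δθ = wrap(0.0000 − 2.3562) = -2.3562; ω₁ = Δθ/dt₁ = -4.7124
distance = √((1−-0.5)² + (-1.5−-1.5)²) = 1.5000; v₂ = distance/dt₂ = 3.0000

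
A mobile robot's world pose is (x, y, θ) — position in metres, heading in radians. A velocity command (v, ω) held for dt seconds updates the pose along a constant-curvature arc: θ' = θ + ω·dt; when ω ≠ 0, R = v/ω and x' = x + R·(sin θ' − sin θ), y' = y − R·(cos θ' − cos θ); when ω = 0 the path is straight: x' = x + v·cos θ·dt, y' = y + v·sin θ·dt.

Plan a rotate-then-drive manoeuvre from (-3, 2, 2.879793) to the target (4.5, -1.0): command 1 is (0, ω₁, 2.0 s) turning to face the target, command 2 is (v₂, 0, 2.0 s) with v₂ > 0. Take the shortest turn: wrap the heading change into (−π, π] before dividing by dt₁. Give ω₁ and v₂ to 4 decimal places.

ω₁ = 1.5114, v₂ = 4.0389

heading to target = atan2(-1−2, 4.5−-3) = -0.3805
Δθ = wrap(-0.3805 − 2.8798) = 3.0229; ω₁ = Δθ/dt₁ = 1.5114
distance = √((4.5−-3)² + (-1−2)²) = 8.0777; v₂ = distance/dt₂ = 4.0389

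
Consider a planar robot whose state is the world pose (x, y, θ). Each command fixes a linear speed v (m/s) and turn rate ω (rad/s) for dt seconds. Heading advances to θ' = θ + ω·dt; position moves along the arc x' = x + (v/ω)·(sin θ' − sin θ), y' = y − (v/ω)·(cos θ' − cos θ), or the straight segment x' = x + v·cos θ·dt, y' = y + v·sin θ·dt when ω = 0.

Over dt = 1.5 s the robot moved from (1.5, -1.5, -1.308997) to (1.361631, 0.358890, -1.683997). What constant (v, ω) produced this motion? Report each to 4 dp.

Δθ = -1.683997 − -1.308997 = -0.375000
ω = Δθ/dt = -0.375000/1.5 = -0.2500
R = −Δy/(cos θ' − cos θ) = 5.0000
v = R·ω = 5.0000·-0.2500 = -1.2500

v = -1.2500, ω = -0.2500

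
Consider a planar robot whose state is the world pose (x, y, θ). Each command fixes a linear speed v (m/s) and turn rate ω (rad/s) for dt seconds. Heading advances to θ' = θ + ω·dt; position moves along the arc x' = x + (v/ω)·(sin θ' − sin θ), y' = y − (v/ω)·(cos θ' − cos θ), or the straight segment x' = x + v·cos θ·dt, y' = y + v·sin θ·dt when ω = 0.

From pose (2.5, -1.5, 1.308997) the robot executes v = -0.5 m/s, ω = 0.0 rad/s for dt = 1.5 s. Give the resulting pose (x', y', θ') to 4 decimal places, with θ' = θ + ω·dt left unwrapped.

(2.3059, -2.2244, 1.3090)

θ' = 1.3090 + 0.0·1.5 = 1.3090
ω = 0 → straight: x' = 2.5 + -0.5·cos(1.3090)·1.5 = 2.3059
y' = -1.5 + -0.5·sin(1.3090)·1.5 = -2.2244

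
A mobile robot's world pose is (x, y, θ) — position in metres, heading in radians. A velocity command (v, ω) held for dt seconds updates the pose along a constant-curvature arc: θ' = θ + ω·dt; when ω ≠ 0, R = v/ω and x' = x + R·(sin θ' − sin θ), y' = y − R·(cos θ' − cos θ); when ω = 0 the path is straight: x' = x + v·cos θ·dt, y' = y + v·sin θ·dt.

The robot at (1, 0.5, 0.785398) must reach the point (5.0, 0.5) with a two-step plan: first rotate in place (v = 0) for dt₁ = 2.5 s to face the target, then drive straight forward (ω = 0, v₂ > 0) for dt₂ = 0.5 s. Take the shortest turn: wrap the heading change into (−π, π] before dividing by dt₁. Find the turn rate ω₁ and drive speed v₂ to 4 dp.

heading to target = atan2(0.5−0.5, 5−1) = 0.0000
Δθ = wrap(0.0000 − 0.7854) = -0.7854; ω₁ = Δθ/dt₁ = -0.3142
distance = √((5−1)² + (0.5−0.5)²) = 4.0000; v₂ = distance/dt₂ = 8.0000

ω₁ = -0.3142, v₂ = 8.0000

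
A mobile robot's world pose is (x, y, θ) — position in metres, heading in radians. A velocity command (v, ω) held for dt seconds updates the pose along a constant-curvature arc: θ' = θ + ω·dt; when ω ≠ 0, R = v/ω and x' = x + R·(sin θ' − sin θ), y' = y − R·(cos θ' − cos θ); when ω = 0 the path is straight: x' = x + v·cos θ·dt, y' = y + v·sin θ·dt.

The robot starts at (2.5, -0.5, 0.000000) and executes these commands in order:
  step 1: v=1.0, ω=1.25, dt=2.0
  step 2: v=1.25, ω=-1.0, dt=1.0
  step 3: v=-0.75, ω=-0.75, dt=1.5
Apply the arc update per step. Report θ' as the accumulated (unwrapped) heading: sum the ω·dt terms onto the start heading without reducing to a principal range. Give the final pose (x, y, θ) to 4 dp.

(1.8488, 1.1710, 0.3750)

step 1: θ'=2.5000 (R=0.8000) → pose (2.9788, 0.9409, 2.5000)
step 2: θ'=1.5000 (R=-1.2500) → pose (2.4800, 2.0308, 1.5000)
step 3: θ'=0.3750 (R=1.0000) → pose (1.8488, 1.1710, 0.3750)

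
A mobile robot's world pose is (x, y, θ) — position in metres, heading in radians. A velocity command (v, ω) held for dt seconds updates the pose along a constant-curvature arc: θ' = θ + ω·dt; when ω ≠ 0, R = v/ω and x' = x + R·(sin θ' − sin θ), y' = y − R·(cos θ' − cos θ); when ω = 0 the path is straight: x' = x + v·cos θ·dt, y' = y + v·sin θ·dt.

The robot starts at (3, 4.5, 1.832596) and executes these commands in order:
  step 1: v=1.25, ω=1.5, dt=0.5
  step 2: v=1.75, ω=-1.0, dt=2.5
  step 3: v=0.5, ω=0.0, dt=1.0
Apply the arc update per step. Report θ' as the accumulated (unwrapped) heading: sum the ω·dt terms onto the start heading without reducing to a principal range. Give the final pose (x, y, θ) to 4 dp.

(3.9190, 8.2597, 0.0826)

step 1: θ'=2.5826 (R=0.8333) → pose (2.6370, 4.9908, 2.5826)
step 2: θ'=0.0826 (R=-1.7500) → pose (3.4207, 8.2185, 0.0826)
step 3: θ'=0.0826 (straight) → pose (3.9190, 8.2597, 0.0826)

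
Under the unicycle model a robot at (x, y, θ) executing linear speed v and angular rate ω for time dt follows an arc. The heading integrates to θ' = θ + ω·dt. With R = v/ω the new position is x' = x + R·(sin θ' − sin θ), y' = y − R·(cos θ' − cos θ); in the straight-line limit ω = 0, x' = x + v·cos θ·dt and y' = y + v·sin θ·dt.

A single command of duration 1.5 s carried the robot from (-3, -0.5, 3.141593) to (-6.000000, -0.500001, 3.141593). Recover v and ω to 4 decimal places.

v = 2.0000, ω = 0.0000

Δθ = 3.141593 − 3.141593 = 0.000000
ω = Δθ/dt = 0.000000/1.5 = 0.0000
ω = 0 → v = (Δx·cos θ + Δy·sin θ)/dt = 2.0000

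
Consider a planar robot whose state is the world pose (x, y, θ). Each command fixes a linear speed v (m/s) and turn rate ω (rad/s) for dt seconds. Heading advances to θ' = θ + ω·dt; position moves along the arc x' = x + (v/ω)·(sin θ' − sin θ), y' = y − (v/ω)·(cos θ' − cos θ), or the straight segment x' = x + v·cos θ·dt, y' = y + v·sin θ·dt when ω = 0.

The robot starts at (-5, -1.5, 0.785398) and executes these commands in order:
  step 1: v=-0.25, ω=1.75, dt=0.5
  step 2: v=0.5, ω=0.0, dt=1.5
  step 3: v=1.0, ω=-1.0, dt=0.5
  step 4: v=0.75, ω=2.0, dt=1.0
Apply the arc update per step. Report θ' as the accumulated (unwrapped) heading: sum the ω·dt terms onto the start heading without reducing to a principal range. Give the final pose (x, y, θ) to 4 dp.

step 1: θ'=1.6604 (R=-0.1429) → pose (-5.0413, -1.6138, 1.6604)
step 2: θ'=1.6604 (straight) → pose (-5.1084, -0.8668, 1.6604)
step 3: θ'=1.1604 (R=-1.0000) → pose (-5.0294, -0.3784, 1.1604)
step 4: θ'=3.1604 (R=0.3750) → pose (-5.3803, 0.1462, 3.1604)

(-5.3803, 0.1462, 3.1604)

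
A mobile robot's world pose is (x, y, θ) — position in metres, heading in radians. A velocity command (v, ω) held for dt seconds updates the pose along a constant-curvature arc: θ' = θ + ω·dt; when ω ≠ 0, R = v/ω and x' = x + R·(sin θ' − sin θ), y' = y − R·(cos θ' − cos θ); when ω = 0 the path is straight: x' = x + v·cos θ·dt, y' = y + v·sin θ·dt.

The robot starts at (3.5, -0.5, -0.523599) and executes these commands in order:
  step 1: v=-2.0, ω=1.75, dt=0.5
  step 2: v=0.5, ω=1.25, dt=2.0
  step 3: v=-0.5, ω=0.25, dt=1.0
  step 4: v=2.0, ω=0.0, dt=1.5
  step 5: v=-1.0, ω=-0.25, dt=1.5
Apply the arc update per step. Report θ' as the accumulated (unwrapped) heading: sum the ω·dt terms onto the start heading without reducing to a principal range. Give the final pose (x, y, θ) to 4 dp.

(1.4590, 0.0440, 2.7264)

step 1: θ'=0.3514 (R=-1.1429) → pose (2.5352, -0.4167, 0.3514)
step 2: θ'=2.8514 (R=0.4000) → pose (2.5120, 0.3421, 2.8514)
step 3: θ'=3.1014 (R=-2.0000) → pose (3.0039, 0.2601, 3.1014)
step 4: θ'=3.1014 (straight) → pose (0.0063, 0.3806, 3.1014)
step 5: θ'=2.7264 (R=4.0000) → pose (1.4590, 0.0440, 2.7264)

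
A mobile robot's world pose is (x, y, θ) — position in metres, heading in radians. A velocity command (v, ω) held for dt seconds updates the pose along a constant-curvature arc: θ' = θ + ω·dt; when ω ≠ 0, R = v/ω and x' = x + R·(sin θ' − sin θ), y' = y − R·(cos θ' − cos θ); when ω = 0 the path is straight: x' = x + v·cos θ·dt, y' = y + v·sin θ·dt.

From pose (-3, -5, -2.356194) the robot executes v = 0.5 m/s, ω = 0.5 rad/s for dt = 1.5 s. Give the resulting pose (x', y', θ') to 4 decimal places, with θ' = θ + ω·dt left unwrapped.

θ' = -2.3562 + 0.5·1.5 = -1.6062
R = v/ω = 0.5/0.5 = 1.0000
x' = -3 + 1.0000·(sin -1.6062 − sin -2.3562) = -3.2923
y' = -5 − 1.0000·(cos -1.6062 − cos -2.3562) = -5.6717

(-3.2923, -5.6717, -1.6062)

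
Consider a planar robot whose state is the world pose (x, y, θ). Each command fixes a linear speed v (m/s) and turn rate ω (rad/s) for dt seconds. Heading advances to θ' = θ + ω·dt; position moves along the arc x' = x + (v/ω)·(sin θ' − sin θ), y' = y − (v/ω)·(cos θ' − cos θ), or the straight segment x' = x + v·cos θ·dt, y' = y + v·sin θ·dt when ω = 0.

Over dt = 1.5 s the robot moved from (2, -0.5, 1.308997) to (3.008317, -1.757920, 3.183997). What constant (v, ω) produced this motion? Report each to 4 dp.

Δθ = 3.183997 − 1.308997 = 1.875000
ω = Δθ/dt = 1.875000/1.5 = 1.2500
R = −Δy/(cos θ' − cos θ) = -1.0000
v = R·ω = -1.0000·1.2500 = -1.2500

v = -1.2500, ω = 1.2500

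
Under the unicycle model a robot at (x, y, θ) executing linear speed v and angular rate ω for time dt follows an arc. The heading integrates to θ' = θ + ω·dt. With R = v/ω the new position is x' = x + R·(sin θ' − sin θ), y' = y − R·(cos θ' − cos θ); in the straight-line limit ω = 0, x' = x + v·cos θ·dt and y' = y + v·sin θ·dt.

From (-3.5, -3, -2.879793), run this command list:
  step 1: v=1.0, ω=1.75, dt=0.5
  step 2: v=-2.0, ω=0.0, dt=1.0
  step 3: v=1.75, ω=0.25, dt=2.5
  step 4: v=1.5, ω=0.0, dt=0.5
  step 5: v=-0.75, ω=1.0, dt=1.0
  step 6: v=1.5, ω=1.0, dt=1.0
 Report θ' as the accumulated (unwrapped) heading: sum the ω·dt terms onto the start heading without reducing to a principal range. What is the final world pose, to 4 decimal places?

(-2.4392, -5.7792, 0.6202)

step 1: θ'=-2.0048 (R=0.5714) → pose (-3.8706, -3.3117, -2.0048)
step 2: θ'=-2.0048 (straight) → pose (-3.0296, -1.4971, -2.0048)
step 3: θ'=-1.3798 (R=7.0000) → pose (-3.5512, -5.7695, -1.3798)
step 4: θ'=-1.3798 (straight) → pose (-3.4088, -6.5059, -1.3798)
step 5: θ'=-0.3798 (R=-0.7500) → pose (-3.8671, -5.9517, -0.3798)
step 6: θ'=0.6202 (R=1.5000) → pose (-2.4392, -5.7792, 0.6202)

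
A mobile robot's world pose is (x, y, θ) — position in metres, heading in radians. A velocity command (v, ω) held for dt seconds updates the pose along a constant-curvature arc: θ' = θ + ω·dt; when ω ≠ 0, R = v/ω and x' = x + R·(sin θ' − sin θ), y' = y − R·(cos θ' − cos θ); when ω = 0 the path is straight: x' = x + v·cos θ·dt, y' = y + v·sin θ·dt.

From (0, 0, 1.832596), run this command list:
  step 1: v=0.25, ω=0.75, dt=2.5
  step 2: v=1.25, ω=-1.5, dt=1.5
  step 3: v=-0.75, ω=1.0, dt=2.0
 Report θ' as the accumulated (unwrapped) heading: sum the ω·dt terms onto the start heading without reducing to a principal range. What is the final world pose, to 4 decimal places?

(-0.7973, 0.1950, 3.4576)

step 1: θ'=3.7076 (R=0.3333) → pose (-0.5007, 0.1951, 3.7076)
step 2: θ'=1.4576 (R=-0.8333) → pose (-1.7756, 0.9926, 1.4576)
step 3: θ'=3.4576 (R=-0.7500) → pose (-0.7973, 0.1950, 3.4576)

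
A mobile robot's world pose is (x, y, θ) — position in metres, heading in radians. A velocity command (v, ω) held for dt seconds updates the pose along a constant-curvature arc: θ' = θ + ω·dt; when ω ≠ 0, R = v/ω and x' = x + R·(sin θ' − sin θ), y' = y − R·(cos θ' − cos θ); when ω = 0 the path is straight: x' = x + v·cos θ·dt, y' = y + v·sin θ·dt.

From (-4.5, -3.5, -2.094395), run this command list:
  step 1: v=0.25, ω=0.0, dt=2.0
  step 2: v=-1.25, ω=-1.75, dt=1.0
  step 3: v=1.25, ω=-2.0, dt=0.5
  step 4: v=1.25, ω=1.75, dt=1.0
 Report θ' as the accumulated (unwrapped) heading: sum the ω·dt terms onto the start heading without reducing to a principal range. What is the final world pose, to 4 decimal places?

step 1: θ'=-2.0944 (straight) → pose (-4.7500, -3.9330, -2.0944)
step 2: θ'=-3.8444 (R=0.7143) → pose (-3.6697, -3.7451, -3.8444)
step 3: θ'=-4.8444 (R=-0.6250) → pose (-3.8853, -3.1860, -4.8444)
step 4: θ'=-3.0944 (R=0.7143) → pose (-4.6271, -2.3785, -3.0944)

(-4.6271, -2.3785, -3.0944)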